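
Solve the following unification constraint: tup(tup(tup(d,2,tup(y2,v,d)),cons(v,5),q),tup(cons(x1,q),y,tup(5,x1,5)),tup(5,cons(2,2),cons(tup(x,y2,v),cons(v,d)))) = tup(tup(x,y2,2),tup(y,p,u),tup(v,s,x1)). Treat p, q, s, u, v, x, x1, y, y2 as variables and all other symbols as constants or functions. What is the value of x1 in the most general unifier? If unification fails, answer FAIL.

cons(tup(tup(d,2,tup(cons(5,5),5,d)),cons(5,5),5),cons(5,d))

Decompose tup/3: tup(tup(d,2,tup(y2,v,d)),cons(v,5),q) = tup(x,y2,2),  tup(cons(x1,q),y,tup(5,x1,5)) = tup(y,p,u),  tup(5,cons(2,2),cons(tup(x,y2,v),cons(v,d))) = tup(v,s,x1).
Decompose tup/3: tup(d,2,tup(y2,v,d)) = x,  cons(v,5) = y2,  q = 2.
Bind x := tup(d,2,tup(y2,v,d)); substituting into the one remaining equation that mentions x gives: tup(5,cons(2,2),cons(tup(tup(d,2,tup(y2,v,d)),y2,v),cons(v,d))) = tup(v,s,x1).
Bind y2 := cons(v,5); substituting into the one remaining equation that mentions y2 gives: tup(5,cons(2,2),cons(tup(tup(d,2,tup(cons(v,5),v,d)),cons(v,5),v),cons(v,d))) = tup(v,s,x1). Substituting into the earlier binding gives x := tup(d,2,tup(cons(v,5),v,d)).
Bind q := 2; substituting into the one remaining equation that mentions q gives: tup(cons(x1,2),y,tup(5,x1,5)) = tup(y,p,u).
Decompose tup/3: cons(x1,2) = y,  y = p,  tup(5,x1,5) = u.
Bind y := cons(x1,2); substituting into the one remaining equation that mentions y gives: cons(x1,2) = p.
Bind p := cons(x1,2); no other remaining equation mentions p.
Bind u := tup(5,x1,5); no other remaining equation mentions u.
Decompose tup/3: 5 = v,  cons(2,2) = s,  cons(tup(tup(d,2,tup(cons(v,5),v,d)),cons(v,5),v),cons(v,d)) = x1.
Bind v := 5; substituting into the one remaining equation that mentions v gives: cons(tup(tup(d,2,tup(cons(5,5),5,d)),cons(5,5),5),cons(5,d)) = x1. Substituting into the earlier bindings gives x := tup(d,2,tup(cons(5,5),5,d)), y2 := cons(5,5).
Bind s := cons(2,2); no other remaining equation mentions s.
Bind x1 := cons(tup(tup(d,2,tup(cons(5,5),5,d)),cons(5,5),5),cons(5,d)). Substituting into the earlier bindings gives y := cons(cons(tup(tup(d,2,tup(cons(5,5),5,d)),cons(5,5),5),cons(5,d)),2), p := cons(cons(tup(tup(d,2,tup(cons(5,5),5,d)),cons(5,5),5),cons(5,d)),2), u := tup(5,cons(tup(tup(d,2,tup(cons(5,5),5,d)),cons(5,5),5),cons(5,d)),5).
MGU = { x -> tup(d,2,tup(cons(5,5),5,d)), y2 -> cons(5,5), q -> 2, y -> cons(cons(tup(tup(d,2,tup(cons(5,5),5,d)),cons(5,5),5),cons(5,d)),2), p -> cons(cons(tup(tup(d,2,tup(cons(5,5),5,d)),cons(5,5),5),cons(5,d)),2), u -> tup(5,cons(tup(tup(d,2,tup(cons(5,5),5,d)),cons(5,5),5),cons(5,d)),5), v -> 5, s -> cons(2,2), x1 -> cons(tup(tup(d,2,tup(cons(5,5),5,d)),cons(5,5),5),cons(5,d)) }, so x1 -> cons(tup(tup(d,2,tup(cons(5,5),5,d)),cons(5,5),5),cons(5,d)).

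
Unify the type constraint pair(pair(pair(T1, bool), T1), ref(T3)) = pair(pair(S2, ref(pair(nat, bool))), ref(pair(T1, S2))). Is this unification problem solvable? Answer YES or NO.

Decompose pair/2: pair(pair(T1, bool), T1) = pair(S2, ref(pair(nat, bool))),  ref(T3) = ref(pair(T1, S2)).
Decompose pair/2: pair(T1, bool) = S2,  T1 = ref(pair(nat, bool)).
Bind S2 := pair(T1, bool); substituting into the one remaining equation that mentions S2 gives: ref(T3) = ref(pair(T1, pair(T1, bool))).
Bind T1 := ref(pair(nat, bool)); substituting into the remaining equation gives: ref(T3) = ref(pair(ref(pair(nat, bool)), pair(ref(pair(nat, bool)), bool))). Substituting into the earlier binding gives S2 := pair(ref(pair(nat, bool)), bool).
Decompose ref/1: T3 = pair(ref(pair(nat, bool)), pair(ref(pair(nat, bool)), bool)).
Bind T3 := pair(ref(pair(nat, bool)), pair(ref(pair(nat, bool)), bool)).
No equations remain and no clash or occurs-check failure arose, so a unifier exists.

YES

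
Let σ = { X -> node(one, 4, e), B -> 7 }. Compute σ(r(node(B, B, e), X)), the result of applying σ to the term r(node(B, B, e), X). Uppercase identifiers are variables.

r(node(7, 7, e), node(one, 4, e))

Replace each occurrence of X with node(one, 4, e).
Replace each occurrence of B with 7.
Result: r(node(7, 7, e), node(one, 4, e)).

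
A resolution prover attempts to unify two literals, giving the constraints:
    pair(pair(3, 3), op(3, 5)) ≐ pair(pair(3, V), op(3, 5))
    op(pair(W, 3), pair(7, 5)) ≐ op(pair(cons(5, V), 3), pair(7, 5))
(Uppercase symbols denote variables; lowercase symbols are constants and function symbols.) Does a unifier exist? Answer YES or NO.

Decompose pair/2: pair(3, 3) ≐ pair(3, V),  op(3, 5) ≐ op(3, 5).
Decompose pair/2: 3 ≐ 3,  3 ≐ V.
Delete trivial equation 3 ≐ 3.
Bind V := 3; substituting into the one remaining equation that mentions V gives: op(pair(W, 3), pair(7, 5)) ≐ op(pair(cons(5, 3), 3), pair(7, 5)).
Delete trivial equation op(3, 5) ≐ op(3, 5).
Decompose op/2: pair(W, 3) ≐ pair(cons(5, 3), 3),  pair(7, 5) ≐ pair(7, 5).
Decompose pair/2: W ≐ cons(5, 3),  3 ≐ 3.
Bind W := cons(5, 3); no other remaining equation mentions W.
Delete trivial equation 3 ≐ 3.
Delete trivial equation pair(7, 5) ≐ pair(7, 5).
No equations remain and no clash or occurs-check failure arose, so a unifier exists.

YES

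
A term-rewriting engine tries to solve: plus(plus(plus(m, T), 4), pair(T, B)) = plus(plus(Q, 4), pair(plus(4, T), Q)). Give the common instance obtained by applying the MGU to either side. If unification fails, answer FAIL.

FAIL

Decompose plus/2: plus(plus(m, T), 4) = plus(Q, 4),  pair(T, B) = pair(plus(4, T), Q).
Decompose plus/2: plus(m, T) = Q,  4 = 4.
Bind Q := plus(m, T); substituting into the one remaining equation that mentions Q gives: pair(T, B) = pair(plus(4, T), plus(m, T)).
Delete trivial equation 4 = 4.
Decompose pair/2: T = plus(4, T),  B = plus(m, T).
Occurs check fails: T occurs in plus(4, T); the equation T = plus(4, T) has no finite solution.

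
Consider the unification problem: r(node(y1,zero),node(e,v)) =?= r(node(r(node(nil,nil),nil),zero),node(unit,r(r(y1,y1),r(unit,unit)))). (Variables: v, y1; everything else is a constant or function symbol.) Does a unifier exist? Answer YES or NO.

Decompose r/2: node(y1,zero) =?= node(r(node(nil,nil),nil),zero),  node(e,v) =?= node(unit,r(r(y1,y1),r(unit,unit))).
Decompose node/2: y1 =?= r(node(nil,nil),nil),  zero =?= zero.
Bind y1 := r(node(nil,nil),nil); substituting into the one remaining equation that mentions y1 gives: node(e,v) =?= node(unit,r(r(r(node(nil,nil),nil),r(node(nil,nil),nil)),r(unit,unit))).
Delete trivial equation zero =?= zero.
Decompose node/2: e =?= unit,  v =?= r(r(r(node(nil,nil),nil),r(node(nil,nil),nil)),r(unit,unit)).
Clash: constants e and unit differ; no unifier exists.

NO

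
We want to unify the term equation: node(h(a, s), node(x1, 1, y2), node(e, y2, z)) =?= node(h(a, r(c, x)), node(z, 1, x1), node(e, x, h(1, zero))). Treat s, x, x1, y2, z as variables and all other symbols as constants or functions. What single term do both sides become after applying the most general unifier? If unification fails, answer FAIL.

node(h(a, r(c, h(1, zero))), node(h(1, zero), 1, h(1, zero)), node(e, h(1, zero), h(1, zero)))

Decompose node/3: h(a, s) =?= h(a, r(c, x)),  node(x1, 1, y2) =?= node(z, 1, x1),  node(e, y2, z) =?= node(e, x, h(1, zero)).
Decompose h/2: a =?= a,  s =?= r(c, x).
Delete trivial equation a =?= a.
Bind s := r(c, x); no other remaining equation mentions s.
Decompose node/3: x1 =?= z,  1 =?= 1,  y2 =?= x1.
Bind x1 := z; substituting into the one remaining equation that mentions x1 gives: y2 =?= z.
Delete trivial equation 1 =?= 1.
Bind y2 := z; substituting into the remaining equation gives: node(e, z, z) =?= node(e, x, h(1, zero)).
Decompose node/3: e =?= e,  z =?= x,  z =?= h(1, zero).
Delete trivial equation e =?= e.
Bind z := x; substituting into the remaining equation gives: x =?= h(1, zero). Substituting into the earlier bindings gives x1 := x, y2 := x.
Bind x := h(1, zero). Substituting into the earlier bindings gives s := r(c, h(1, zero)), x1 := h(1, zero), y2 := h(1, zero), z := h(1, zero).
Applying the MGU to either side gives node(h(a, r(c, h(1, zero))), node(h(1, zero), 1, h(1, zero)), node(e, h(1, zero), h(1, zero))).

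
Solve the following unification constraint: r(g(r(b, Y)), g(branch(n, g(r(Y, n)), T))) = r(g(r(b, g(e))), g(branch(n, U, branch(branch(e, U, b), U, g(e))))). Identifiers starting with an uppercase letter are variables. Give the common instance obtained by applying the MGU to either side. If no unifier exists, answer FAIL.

Decompose r/2: g(r(b, Y)) = g(r(b, g(e))),  g(branch(n, g(r(Y, n)), T)) = g(branch(n, U, branch(branch(e, U, b), U, g(e)))).
Decompose g/1: r(b, Y) = r(b, g(e)).
Decompose r/2: b = b,  Y = g(e).
Delete trivial equation b = b.
Bind Y := g(e); substituting into the remaining equation gives: g(branch(n, g(r(g(e), n)), T)) = g(branch(n, U, branch(branch(e, U, b), U, g(e)))).
Decompose g/1: branch(n, g(r(g(e), n)), T) = branch(n, U, branch(branch(e, U, b), U, g(e))).
Decompose branch/3: n = n,  g(r(g(e), n)) = U,  T = branch(branch(e, U, b), U, g(e)).
Delete trivial equation n = n.
Bind U := g(r(g(e), n)); substituting into the remaining equation gives: T = branch(branch(e, g(r(g(e), n)), b), g(r(g(e), n)), g(e)).
Bind T := branch(branch(e, g(r(g(e), n)), b), g(r(g(e), n)), g(e)).
Applying the MGU to either side gives r(g(r(b, g(e))), g(branch(n, g(r(g(e), n)), branch(branch(e, g(r(g(e), n)), b), g(r(g(e), n)), g(e))))).

r(g(r(b, g(e))), g(branch(n, g(r(g(e), n)), branch(branch(e, g(r(g(e), n)), b), g(r(g(e), n)), g(e)))))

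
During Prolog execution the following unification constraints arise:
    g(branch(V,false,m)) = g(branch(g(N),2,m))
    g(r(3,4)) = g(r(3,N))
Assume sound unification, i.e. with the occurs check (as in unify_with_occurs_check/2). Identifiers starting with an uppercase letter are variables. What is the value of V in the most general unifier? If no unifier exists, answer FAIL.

FAIL

Decompose g/1: branch(V,false,m) = branch(g(N),2,m).
Decompose branch/3: V = g(N),  false = 2,  m = m.
Bind V := g(N); no other remaining equation mentions V.
Clash: constants false and 2 differ; no unifier exists.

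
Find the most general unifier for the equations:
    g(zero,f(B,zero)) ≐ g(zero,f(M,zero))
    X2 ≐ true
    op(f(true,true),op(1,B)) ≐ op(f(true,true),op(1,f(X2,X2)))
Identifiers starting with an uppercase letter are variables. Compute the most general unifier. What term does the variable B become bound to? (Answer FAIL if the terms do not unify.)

Decompose g/2: zero ≐ zero,  f(B,zero) ≐ f(M,zero).
Delete trivial equation zero ≐ zero.
Decompose f/2: B ≐ M,  zero ≐ zero.
Bind B := M; substituting into the one remaining equation that mentions B gives: op(f(true,true),op(1,M)) ≐ op(f(true,true),op(1,f(X2,X2))).
Delete trivial equation zero ≐ zero.
Bind X2 := true; substituting into the remaining equation gives: op(f(true,true),op(1,M)) ≐ op(f(true,true),op(1,f(true,true))).
Decompose op/2: f(true,true) ≐ f(true,true),  op(1,M) ≐ op(1,f(true,true)).
Delete trivial equation f(true,true) ≐ f(true,true).
Decompose op/2: 1 ≐ 1,  M ≐ f(true,true).
Delete trivial equation 1 ≐ 1.
Bind M := f(true,true). Substituting into the earlier binding gives B := f(true,true).
MGU = { B := f(true,true), X2 := true, M := f(true,true) }, so B := f(true,true).

f(true,true)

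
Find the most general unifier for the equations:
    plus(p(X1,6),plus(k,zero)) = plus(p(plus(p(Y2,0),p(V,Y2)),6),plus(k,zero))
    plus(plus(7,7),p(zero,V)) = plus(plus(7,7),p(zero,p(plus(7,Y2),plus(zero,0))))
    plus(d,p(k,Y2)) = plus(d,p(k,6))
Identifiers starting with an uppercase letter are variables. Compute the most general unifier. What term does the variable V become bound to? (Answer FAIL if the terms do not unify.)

p(plus(7,6),plus(zero,0))

Decompose plus/2: p(X1,6) = p(plus(p(Y2,0),p(V,Y2)),6),  plus(k,zero) = plus(k,zero).
Decompose p/2: X1 = plus(p(Y2,0),p(V,Y2)),  6 = 6.
Bind X1 := plus(p(Y2,0),p(V,Y2)); no other remaining equation mentions X1.
Delete trivial equation 6 = 6.
Delete trivial equation plus(k,zero) = plus(k,zero).
Decompose plus/2: plus(7,7) = plus(7,7),  p(zero,V) = p(zero,p(plus(7,Y2),plus(zero,0))).
Delete trivial equation plus(7,7) = plus(7,7).
Decompose p/2: zero = zero,  V = p(plus(7,Y2),plus(zero,0)).
Delete trivial equation zero = zero.
Bind V := p(plus(7,Y2),plus(zero,0)); no other remaining equation mentions V. Substituting into the earlier binding gives X1 := plus(p(Y2,0),p(p(plus(7,Y2),plus(zero,0)),Y2)).
Decompose plus/2: d = d,  p(k,Y2) = p(k,6).
Delete trivial equation d = d.
Decompose p/2: k = k,  Y2 = 6.
Delete trivial equation k = k.
Bind Y2 := 6. Substituting into the earlier bindings gives X1 := plus(p(6,0),p(p(plus(7,6),plus(zero,0)),6)), V := p(plus(7,6),plus(zero,0)).
MGU = { X1 ↦ plus(p(6,0),p(p(plus(7,6),plus(zero,0)),6)), V ↦ p(plus(7,6),plus(zero,0)), Y2 ↦ 6 }, so V ↦ p(plus(7,6),plus(zero,0)).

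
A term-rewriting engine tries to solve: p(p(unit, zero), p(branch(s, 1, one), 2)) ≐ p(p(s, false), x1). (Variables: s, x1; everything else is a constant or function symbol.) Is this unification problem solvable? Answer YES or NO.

NO

Decompose p/2: p(unit, zero) ≐ p(s, false),  p(branch(s, 1, one), 2) ≐ x1.
Decompose p/2: unit ≐ s,  zero ≐ false.
Bind s := unit; substituting into the one remaining equation that mentions s gives: p(branch(unit, 1, one), 2) ≐ x1.
Clash: constants zero and false differ; no unifier exists.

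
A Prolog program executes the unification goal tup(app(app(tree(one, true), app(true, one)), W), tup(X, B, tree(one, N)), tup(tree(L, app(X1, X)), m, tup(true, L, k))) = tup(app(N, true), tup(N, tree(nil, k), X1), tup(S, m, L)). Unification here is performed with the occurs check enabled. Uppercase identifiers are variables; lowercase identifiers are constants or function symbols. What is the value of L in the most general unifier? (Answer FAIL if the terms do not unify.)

Decompose tup/3: app(app(tree(one, true), app(true, one)), W) = app(N, true),  tup(X, B, tree(one, N)) = tup(N, tree(nil, k), X1),  tup(tree(L, app(X1, X)), m, tup(true, L, k)) = tup(S, m, L).
Decompose app/2: app(tree(one, true), app(true, one)) = N,  W = true.
Bind N := app(tree(one, true), app(true, one)); substituting into the one remaining equation that mentions N gives: tup(X, B, tree(one, app(tree(one, true), app(true, one)))) = tup(app(tree(one, true), app(true, one)), tree(nil, k), X1).
Bind W := true; no other remaining equation mentions W.
Decompose tup/3: X = app(tree(one, true), app(true, one)),  B = tree(nil, k),  tree(one, app(tree(one, true), app(true, one))) = X1.
Bind X := app(tree(one, true), app(true, one)); substituting into the one remaining equation that mentions X gives: tup(tree(L, app(X1, app(tree(one, true), app(true, one)))), m, tup(true, L, k)) = tup(S, m, L).
Bind B := tree(nil, k); no other remaining equation mentions B.
Bind X1 := tree(one, app(tree(one, true), app(true, one))); substituting into the remaining equation gives: tup(tree(L, app(tree(one, app(tree(one, true), app(true, one))), app(tree(one, true), app(true, one)))), m, tup(true, L, k)) = tup(S, m, L).
Decompose tup/3: tree(L, app(tree(one, app(tree(one, true), app(true, one))), app(tree(one, true), app(true, one)))) = S,  m = m,  tup(true, L, k) = L.
Bind S := tree(L, app(tree(one, app(tree(one, true), app(true, one))), app(tree(one, true), app(true, one)))); no other remaining equation mentions S.
Delete trivial equation m = m.
Occurs check fails: L occurs in tup(true, L, k); the equation L = tup(true, L, k) has no finite solution.

FAIL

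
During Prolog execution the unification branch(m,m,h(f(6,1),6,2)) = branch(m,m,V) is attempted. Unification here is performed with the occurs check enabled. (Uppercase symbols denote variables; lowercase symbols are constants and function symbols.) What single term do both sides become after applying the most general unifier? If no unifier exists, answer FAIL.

Decompose branch/3: m = m,  m = m,  h(f(6,1),6,2) = V.
Delete trivial equation m = m.
Delete trivial equation m = m.
Bind V := h(f(6,1),6,2).
Applying the MGU to either side gives branch(m,m,h(f(6,1),6,2)).

branch(m,m,h(f(6,1),6,2))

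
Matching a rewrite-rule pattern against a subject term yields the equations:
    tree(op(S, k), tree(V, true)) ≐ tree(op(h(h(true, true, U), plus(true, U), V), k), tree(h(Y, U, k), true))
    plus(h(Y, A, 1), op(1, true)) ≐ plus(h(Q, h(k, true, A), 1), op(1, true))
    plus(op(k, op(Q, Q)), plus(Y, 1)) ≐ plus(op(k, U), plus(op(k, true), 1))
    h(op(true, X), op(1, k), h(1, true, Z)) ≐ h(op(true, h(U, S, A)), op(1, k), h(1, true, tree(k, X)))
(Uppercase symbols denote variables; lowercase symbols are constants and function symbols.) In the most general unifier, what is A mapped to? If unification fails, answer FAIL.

Decompose tree/2: op(S, k) ≐ op(h(h(true, true, U), plus(true, U), V), k),  tree(V, true) ≐ tree(h(Y, U, k), true).
Decompose op/2: S ≐ h(h(true, true, U), plus(true, U), V),  k ≐ k.
Bind S := h(h(true, true, U), plus(true, U), V); substituting into the one remaining equation that mentions S gives: h(op(true, X), op(1, k), h(1, true, Z)) ≐ h(op(true, h(U, h(h(true, true, U), plus(true, U), V), A)), op(1, k), h(1, true, tree(k, X))).
Delete trivial equation k ≐ k.
Decompose tree/2: V ≐ h(Y, U, k),  true ≐ true.
Bind V := h(Y, U, k); substituting into the one remaining equation that mentions V gives: h(op(true, X), op(1, k), h(1, true, Z)) ≐ h(op(true, h(U, h(h(true, true, U), plus(true, U), h(Y, U, k)), A)), op(1, k), h(1, true, tree(k, X))). Substituting into the earlier binding gives S := h(h(true, true, U), plus(true, U), h(Y, U, k)).
Delete trivial equation true ≐ true.
Decompose plus/2: h(Y, A, 1) ≐ h(Q, h(k, true, A), 1),  op(1, true) ≐ op(1, true).
Decompose h/3: Y ≐ Q,  A ≐ h(k, true, A),  1 ≐ 1.
Bind Y := Q; substituting into the 2 remaining equations that mention Y gives: plus(op(k, op(Q, Q)), plus(Q, 1)) ≐ plus(op(k, U), plus(op(k, true), 1)),  h(op(true, X), op(1, k), h(1, true, Z)) ≐ h(op(true, h(U, h(h(true, true, U), plus(true, U), h(Q, U, k)), A)), op(1, k), h(1, true, tree(k, X))). Substituting into the earlier bindings gives S := h(h(true, true, U), plus(true, U), h(Q, U, k)), V := h(Q, U, k).
Occurs check fails: A occurs in h(k, true, A); the equation A ≐ h(k, true, A) has no finite solution.

FAIL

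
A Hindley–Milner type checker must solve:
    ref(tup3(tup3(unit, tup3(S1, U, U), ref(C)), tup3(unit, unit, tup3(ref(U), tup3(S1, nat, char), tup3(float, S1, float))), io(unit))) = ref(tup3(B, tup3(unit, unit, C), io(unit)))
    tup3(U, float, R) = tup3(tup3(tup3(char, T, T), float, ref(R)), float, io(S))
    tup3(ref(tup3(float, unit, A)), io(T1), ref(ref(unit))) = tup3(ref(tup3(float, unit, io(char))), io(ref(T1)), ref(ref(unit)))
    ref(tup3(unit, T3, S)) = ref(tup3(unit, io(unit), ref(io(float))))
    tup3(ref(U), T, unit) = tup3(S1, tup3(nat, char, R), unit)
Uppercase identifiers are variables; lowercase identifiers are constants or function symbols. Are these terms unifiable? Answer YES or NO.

Decompose ref/1: tup3(tup3(unit, tup3(S1, U, U), ref(C)), tup3(unit, unit, tup3(ref(U), tup3(S1, nat, char), tup3(float, S1, float))), io(unit)) = tup3(B, tup3(unit, unit, C), io(unit)).
Decompose tup3/3: tup3(unit, tup3(S1, U, U), ref(C)) = B,  tup3(unit, unit, tup3(ref(U), tup3(S1, nat, char), tup3(float, S1, float))) = tup3(unit, unit, C),  io(unit) = io(unit).
Bind B := tup3(unit, tup3(S1, U, U), ref(C)); no other remaining equation mentions B.
Decompose tup3/3: unit = unit,  unit = unit,  tup3(ref(U), tup3(S1, nat, char), tup3(float, S1, float)) = C.
Delete trivial equation unit = unit.
Delete trivial equation unit = unit.
Bind C := tup3(ref(U), tup3(S1, nat, char), tup3(float, S1, float)); no other remaining equation mentions C. Substituting into the earlier binding gives B := tup3(unit, tup3(S1, U, U), ref(tup3(ref(U), tup3(S1, nat, char), tup3(float, S1, float)))).
Delete trivial equation io(unit) = io(unit).
Decompose tup3/3: U = tup3(tup3(char, T, T), float, ref(R)),  float = float,  R = io(S).
Bind U := tup3(tup3(char, T, T), float, ref(R)); substituting into the one remaining equation that mentions U gives: tup3(ref(tup3(tup3(char, T, T), float, ref(R))), T, unit) = tup3(S1, tup3(nat, char, R), unit). Substituting into the earlier bindings gives B := tup3(unit, tup3(S1, tup3(tup3(char, T, T), float, ref(R)), tup3(tup3(char, T, T), float, ref(R))), ref(tup3(ref(tup3(tup3(char, T, T), float, ref(R))), tup3(S1, nat, char), tup3(float, S1, float)))), C := tup3(ref(tup3(tup3(char, T, T), float, ref(R))), tup3(S1, nat, char), tup3(float, S1, float)).
Delete trivial equation float = float.
Bind R := io(S); substituting into the one remaining equation that mentions R gives: tup3(ref(tup3(tup3(char, T, T), float, ref(io(S)))), T, unit) = tup3(S1, tup3(nat, char, io(S)), unit). Substituting into the earlier bindings gives B := tup3(unit, tup3(S1, tup3(tup3(char, T, T), float, ref(io(S))), tup3(tup3(char, T, T), float, ref(io(S)))), ref(tup3(ref(tup3(tup3(char, T, T), float, ref(io(S)))), tup3(S1, nat, char), tup3(float, S1, float)))), C := tup3(ref(tup3(tup3(char, T, T), float, ref(io(S)))), tup3(S1, nat, char), tup3(float, S1, float)), U := tup3(tup3(char, T, T), float, ref(io(S))).
Decompose tup3/3: ref(tup3(float, unit, A)) = ref(tup3(float, unit, io(char))),  io(T1) = io(ref(T1)),  ref(ref(unit)) = ref(ref(unit)).
Decompose ref/1: tup3(float, unit, A) = tup3(float, unit, io(char)).
Decompose tup3/3: float = float,  unit = unit,  A = io(char).
Delete trivial equation float = float.
Delete trivial equation unit = unit.
Bind A := io(char); no other remaining equation mentions A.
Decompose io/1: T1 = ref(T1).
Occurs check fails: T1 occurs in ref(T1); the equation T1 = ref(T1) has no finite solution.

NO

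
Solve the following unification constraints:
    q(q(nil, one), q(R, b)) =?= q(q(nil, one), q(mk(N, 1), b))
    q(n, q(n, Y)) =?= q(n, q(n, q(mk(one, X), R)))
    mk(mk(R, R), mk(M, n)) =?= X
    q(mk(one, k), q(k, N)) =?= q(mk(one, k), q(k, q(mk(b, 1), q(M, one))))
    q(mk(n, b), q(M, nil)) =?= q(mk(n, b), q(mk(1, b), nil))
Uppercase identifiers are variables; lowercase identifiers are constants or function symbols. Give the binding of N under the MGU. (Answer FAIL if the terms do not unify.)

q(mk(b, 1), q(mk(1, b), one))

Decompose q/2: q(nil, one) =?= q(nil, one),  q(R, b) =?= q(mk(N, 1), b).
Delete trivial equation q(nil, one) =?= q(nil, one).
Decompose q/2: R =?= mk(N, 1),  b =?= b.
Bind R := mk(N, 1); substituting into the 2 remaining equations that mention R gives: q(n, q(n, Y)) =?= q(n, q(n, q(mk(one, X), mk(N, 1)))),  mk(mk(mk(N, 1), mk(N, 1)), mk(M, n)) =?= X.
Delete trivial equation b =?= b.
Decompose q/2: n =?= n,  q(n, Y) =?= q(n, q(mk(one, X), mk(N, 1))).
Delete trivial equation n =?= n.
Decompose q/2: n =?= n,  Y =?= q(mk(one, X), mk(N, 1)).
Delete trivial equation n =?= n.
Bind Y := q(mk(one, X), mk(N, 1)); no other remaining equation mentions Y.
Bind X := mk(mk(mk(N, 1), mk(N, 1)), mk(M, n)); no other remaining equation mentions X. Substituting into the earlier binding gives Y := q(mk(one, mk(mk(mk(N, 1), mk(N, 1)), mk(M, n))), mk(N, 1)).
Decompose q/2: mk(one, k) =?= mk(one, k),  q(k, N) =?= q(k, q(mk(b, 1), q(M, one))).
Delete trivial equation mk(one, k) =?= mk(one, k).
Decompose q/2: k =?= k,  N =?= q(mk(b, 1), q(M, one)).
Delete trivial equation k =?= k.
Bind N := q(mk(b, 1), q(M, one)); no other remaining equation mentions N. Substituting into the earlier bindings gives R := mk(q(mk(b, 1), q(M, one)), 1), Y := q(mk(one, mk(mk(mk(q(mk(b, 1), q(M, one)), 1), mk(q(mk(b, 1), q(M, one)), 1)), mk(M, n))), mk(q(mk(b, 1), q(M, one)), 1)), X := mk(mk(mk(q(mk(b, 1), q(M, one)), 1), mk(q(mk(b, 1), q(M, one)), 1)), mk(M, n)).
Decompose q/2: mk(n, b) =?= mk(n, b),  q(M, nil) =?= q(mk(1, b), nil).
Delete trivial equation mk(n, b) =?= mk(n, b).
Decompose q/2: M =?= mk(1, b),  nil =?= nil.
Bind M := mk(1, b); no other remaining equation mentions M. Substituting into the earlier bindings gives R := mk(q(mk(b, 1), q(mk(1, b), one)), 1), Y := q(mk(one, mk(mk(mk(q(mk(b, 1), q(mk(1, b), one)), 1), mk(q(mk(b, 1), q(mk(1, b), one)), 1)), mk(mk(1, b), n))), mk(q(mk(b, 1), q(mk(1, b), one)), 1)), X := mk(mk(mk(q(mk(b, 1), q(mk(1, b), one)), 1), mk(q(mk(b, 1), q(mk(1, b), one)), 1)), mk(mk(1, b), n)), N := q(mk(b, 1), q(mk(1, b), one)).
Delete trivial equation nil =?= nil.
MGU = { R -> mk(q(mk(b, 1), q(mk(1, b), one)), 1), Y -> q(mk(one, mk(mk(mk(q(mk(b, 1), q(mk(1, b), one)), 1), mk(q(mk(b, 1), q(mk(1, b), one)), 1)), mk(mk(1, b), n))), mk(q(mk(b, 1), q(mk(1, b), one)), 1)), X -> mk(mk(mk(q(mk(b, 1), q(mk(1, b), one)), 1), mk(q(mk(b, 1), q(mk(1, b), one)), 1)), mk(mk(1, b), n)), N -> q(mk(b, 1), q(mk(1, b), one)), M -> mk(1, b) }, so N -> q(mk(b, 1), q(mk(1, b), one)).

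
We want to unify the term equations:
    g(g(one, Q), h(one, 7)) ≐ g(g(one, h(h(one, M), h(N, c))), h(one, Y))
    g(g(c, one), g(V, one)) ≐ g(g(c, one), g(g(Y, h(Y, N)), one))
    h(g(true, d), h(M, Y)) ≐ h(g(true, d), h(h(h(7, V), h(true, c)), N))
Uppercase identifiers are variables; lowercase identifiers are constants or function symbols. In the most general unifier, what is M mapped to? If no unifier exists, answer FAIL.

Decompose g/2: g(one, Q) ≐ g(one, h(h(one, M), h(N, c))),  h(one, 7) ≐ h(one, Y).
Decompose g/2: one ≐ one,  Q ≐ h(h(one, M), h(N, c)).
Delete trivial equation one ≐ one.
Bind Q := h(h(one, M), h(N, c)); no other remaining equation mentions Q.
Decompose h/2: one ≐ one,  7 ≐ Y.
Delete trivial equation one ≐ one.
Bind Y := 7; substituting into the remaining equations gives: g(g(c, one), g(V, one)) ≐ g(g(c, one), g(g(7, h(7, N)), one)),  h(g(true, d), h(M, 7)) ≐ h(g(true, d), h(h(h(7, V), h(true, c)), N)).
Decompose g/2: g(c, one) ≐ g(c, one),  g(V, one) ≐ g(g(7, h(7, N)), one).
Delete trivial equation g(c, one) ≐ g(c, one).
Decompose g/2: V ≐ g(7, h(7, N)),  one ≐ one.
Bind V := g(7, h(7, N)); substituting into the one remaining equation that mentions V gives: h(g(true, d), h(M, 7)) ≐ h(g(true, d), h(h(h(7, g(7, h(7, N))), h(true, c)), N)).
Delete trivial equation one ≐ one.
Decompose h/2: g(true, d) ≐ g(true, d),  h(M, 7) ≐ h(h(h(7, g(7, h(7, N))), h(true, c)), N).
Delete trivial equation g(true, d) ≐ g(true, d).
Decompose h/2: M ≐ h(h(7, g(7, h(7, N))), h(true, c)),  7 ≐ N.
Bind M := h(h(7, g(7, h(7, N))), h(true, c)); no other remaining equation mentions M. Substituting into the earlier binding gives Q := h(h(one, h(h(7, g(7, h(7, N))), h(true, c))), h(N, c)).
Bind N := 7. Substituting into the earlier bindings gives Q := h(h(one, h(h(7, g(7, h(7, 7))), h(true, c))), h(7, c)), V := g(7, h(7, 7)), M := h(h(7, g(7, h(7, 7))), h(true, c)).
MGU = { Q ↦ h(h(one, h(h(7, g(7, h(7, 7))), h(true, c))), h(7, c)), Y ↦ 7, V ↦ g(7, h(7, 7)), M ↦ h(h(7, g(7, h(7, 7))), h(true, c)), N ↦ 7 }, so M ↦ h(h(7, g(7, h(7, 7))), h(true, c)).

h(h(7, g(7, h(7, 7))), h(true, c))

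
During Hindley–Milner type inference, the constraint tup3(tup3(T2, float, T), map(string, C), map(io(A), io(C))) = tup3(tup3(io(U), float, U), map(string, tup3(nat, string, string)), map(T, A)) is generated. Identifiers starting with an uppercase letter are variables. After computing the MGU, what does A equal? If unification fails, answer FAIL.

Decompose tup3/3: tup3(T2, float, T) = tup3(io(U), float, U),  map(string, C) = map(string, tup3(nat, string, string)),  map(io(A), io(C)) = map(T, A).
Decompose tup3/3: T2 = io(U),  float = float,  T = U.
Bind T2 := io(U); no other remaining equation mentions T2.
Delete trivial equation float = float.
Bind T := U; substituting into the one remaining equation that mentions T gives: map(io(A), io(C)) = map(U, A).
Decompose map/2: string = string,  C = tup3(nat, string, string).
Delete trivial equation string = string.
Bind C := tup3(nat, string, string); substituting into the remaining equation gives: map(io(A), io(tup3(nat, string, string))) = map(U, A).
Decompose map/2: io(A) = U,  io(tup3(nat, string, string)) = A.
Bind U := io(A); no other remaining equation mentions U. Substituting into the earlier bindings gives T2 := io(io(A)), T := io(A).
Bind A := io(tup3(nat, string, string)). Substituting into the earlier bindings gives T2 := io(io(io(tup3(nat, string, string)))), T := io(io(tup3(nat, string, string))), U := io(io(tup3(nat, string, string))).
MGU = { T2 := io(io(io(tup3(nat, string, string)))), T := io(io(tup3(nat, string, string))), C := tup3(nat, string, string), U := io(io(tup3(nat, string, string))), A := io(tup3(nat, string, string)) }, so A := io(tup3(nat, string, string)).

io(tup3(nat, string, string))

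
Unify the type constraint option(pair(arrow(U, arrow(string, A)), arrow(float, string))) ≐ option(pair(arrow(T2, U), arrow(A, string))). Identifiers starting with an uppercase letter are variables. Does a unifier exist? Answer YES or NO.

Decompose option/1: pair(arrow(U, arrow(string, A)), arrow(float, string)) ≐ pair(arrow(T2, U), arrow(A, string)).
Decompose pair/2: arrow(U, arrow(string, A)) ≐ arrow(T2, U),  arrow(float, string) ≐ arrow(A, string).
Decompose arrow/2: U ≐ T2,  arrow(string, A) ≐ U.
Bind U := T2; substituting into the one remaining equation that mentions U gives: arrow(string, A) ≐ T2.
Bind T2 := arrow(string, A); no other remaining equation mentions T2. Substituting into the earlier binding gives U := arrow(string, A).
Decompose arrow/2: float ≐ A,  string ≐ string.
Bind A := float; no other remaining equation mentions A. Substituting into the earlier bindings gives U := arrow(string, float), T2 := arrow(string, float).
Delete trivial equation string ≐ string.
No equations remain and no clash or occurs-check failure arose, so a unifier exists.

YES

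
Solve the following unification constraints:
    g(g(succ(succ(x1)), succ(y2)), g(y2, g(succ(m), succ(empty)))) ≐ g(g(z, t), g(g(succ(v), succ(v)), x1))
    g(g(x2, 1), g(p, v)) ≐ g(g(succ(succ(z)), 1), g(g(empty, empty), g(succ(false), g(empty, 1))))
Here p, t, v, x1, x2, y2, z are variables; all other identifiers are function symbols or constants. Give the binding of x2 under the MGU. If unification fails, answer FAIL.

succ(succ(succ(succ(g(succ(m), succ(empty))))))

Decompose g/2: g(succ(succ(x1)), succ(y2)) ≐ g(z, t),  g(y2, g(succ(m), succ(empty))) ≐ g(g(succ(v), succ(v)), x1).
Decompose g/2: succ(succ(x1)) ≐ z,  succ(y2) ≐ t.
Bind z := succ(succ(x1)); substituting into the one remaining equation that mentions z gives: g(g(x2, 1), g(p, v)) ≐ g(g(succ(succ(succ(succ(x1)))), 1), g(g(empty, empty), g(succ(false), g(empty, 1)))).
Bind t := succ(y2); no other remaining equation mentions t.
Decompose g/2: y2 ≐ g(succ(v), succ(v)),  g(succ(m), succ(empty)) ≐ x1.
Bind y2 := g(succ(v), succ(v)); no other remaining equation mentions y2. Substituting into the earlier binding gives t := succ(g(succ(v), succ(v))).
Bind x1 := g(succ(m), succ(empty)); substituting into the remaining equation gives: g(g(x2, 1), g(p, v)) ≐ g(g(succ(succ(succ(succ(g(succ(m), succ(empty)))))), 1), g(g(empty, empty), g(succ(false), g(empty, 1)))). Substituting into the earlier binding gives z := succ(succ(g(succ(m), succ(empty)))).
Decompose g/2: g(x2, 1) ≐ g(succ(succ(succ(succ(g(succ(m), succ(empty)))))), 1),  g(p, v) ≐ g(g(empty, empty), g(succ(false), g(empty, 1))).
Decompose g/2: x2 ≐ succ(succ(succ(succ(g(succ(m), succ(empty)))))),  1 ≐ 1.
Bind x2 := succ(succ(succ(succ(g(succ(m), succ(empty)))))); no other remaining equation mentions x2.
Delete trivial equation 1 ≐ 1.
Decompose g/2: p ≐ g(empty, empty),  v ≐ g(succ(false), g(empty, 1)).
Bind p := g(empty, empty); no other remaining equation mentions p.
Bind v := g(succ(false), g(empty, 1)). Substituting into the earlier bindings gives t := succ(g(succ(g(succ(false), g(empty, 1))), succ(g(succ(false), g(empty, 1))))), y2 := g(succ(g(succ(false), g(empty, 1))), succ(g(succ(false), g(empty, 1)))).
MGU = { z -> succ(succ(g(succ(m), succ(empty)))), t -> succ(g(succ(g(succ(false), g(empty, 1))), succ(g(succ(false), g(empty, 1))))), y2 -> g(succ(g(succ(false), g(empty, 1))), succ(g(succ(false), g(empty, 1)))), x1 -> g(succ(m), succ(empty)), x2 -> succ(succ(succ(succ(g(succ(m), succ(empty)))))), p -> g(empty, empty), v -> g(succ(false), g(empty, 1)) }, so x2 -> succ(succ(succ(succ(g(succ(m), succ(empty)))))).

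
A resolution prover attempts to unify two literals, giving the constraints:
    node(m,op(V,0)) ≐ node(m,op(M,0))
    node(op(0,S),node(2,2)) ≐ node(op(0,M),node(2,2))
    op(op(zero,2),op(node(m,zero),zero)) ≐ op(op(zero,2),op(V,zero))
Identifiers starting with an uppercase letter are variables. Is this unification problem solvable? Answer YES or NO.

YES

Decompose node/2: m ≐ m,  op(V,0) ≐ op(M,0).
Delete trivial equation m ≐ m.
Decompose op/2: V ≐ M,  0 ≐ 0.
Bind V := M; substituting into the one remaining equation that mentions V gives: op(op(zero,2),op(node(m,zero),zero)) ≐ op(op(zero,2),op(M,zero)).
Delete trivial equation 0 ≐ 0.
Decompose node/2: op(0,S) ≐ op(0,M),  node(2,2) ≐ node(2,2).
Decompose op/2: 0 ≐ 0,  S ≐ M.
Delete trivial equation 0 ≐ 0.
Bind S := M; no other remaining equation mentions S.
Delete trivial equation node(2,2) ≐ node(2,2).
Decompose op/2: op(zero,2) ≐ op(zero,2),  op(node(m,zero),zero) ≐ op(M,zero).
Delete trivial equation op(zero,2) ≐ op(zero,2).
Decompose op/2: node(m,zero) ≐ M,  zero ≐ zero.
Bind M := node(m,zero); no other remaining equation mentions M. Substituting into the earlier bindings gives V := node(m,zero), S := node(m,zero).
Delete trivial equation zero ≐ zero.
No equations remain and no clash or occurs-check failure arose, so a unifier exists.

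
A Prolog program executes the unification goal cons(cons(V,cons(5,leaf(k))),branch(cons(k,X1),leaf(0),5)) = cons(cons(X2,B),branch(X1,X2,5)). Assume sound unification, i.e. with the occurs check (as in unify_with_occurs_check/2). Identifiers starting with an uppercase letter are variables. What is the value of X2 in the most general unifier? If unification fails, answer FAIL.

FAIL

Decompose cons/2: cons(V,cons(5,leaf(k))) = cons(X2,B),  branch(cons(k,X1),leaf(0),5) = branch(X1,X2,5).
Decompose cons/2: V = X2,  cons(5,leaf(k)) = B.
Bind V := X2; no other remaining equation mentions V.
Bind B := cons(5,leaf(k)); no other remaining equation mentions B.
Decompose branch/3: cons(k,X1) = X1,  leaf(0) = X2,  5 = 5.
Occurs check fails: X1 occurs in cons(k,X1); the equation X1 = cons(k,X1) has no finite solution.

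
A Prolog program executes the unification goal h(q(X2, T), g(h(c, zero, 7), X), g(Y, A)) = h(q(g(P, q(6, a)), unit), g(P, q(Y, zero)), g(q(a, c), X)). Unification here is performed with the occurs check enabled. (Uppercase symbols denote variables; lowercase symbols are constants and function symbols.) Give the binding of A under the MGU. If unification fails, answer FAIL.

q(q(a, c), zero)

Decompose h/3: q(X2, T) = q(g(P, q(6, a)), unit),  g(h(c, zero, 7), X) = g(P, q(Y, zero)),  g(Y, A) = g(q(a, c), X).
Decompose q/2: X2 = g(P, q(6, a)),  T = unit.
Bind X2 := g(P, q(6, a)); no other remaining equation mentions X2.
Bind T := unit; no other remaining equation mentions T.
Decompose g/2: h(c, zero, 7) = P,  X = q(Y, zero).
Bind P := h(c, zero, 7); no other remaining equation mentions P. Substituting into the earlier binding gives X2 := g(h(c, zero, 7), q(6, a)).
Bind X := q(Y, zero); substituting into the remaining equation gives: g(Y, A) = g(q(a, c), q(Y, zero)).
Decompose g/2: Y = q(a, c),  A = q(Y, zero).
Bind Y := q(a, c); substituting into the remaining equation gives: A = q(q(a, c), zero). Substituting into the earlier binding gives X := q(q(a, c), zero).
Bind A := q(q(a, c), zero).
MGU = { X2 = g(h(c, zero, 7), q(6, a)), T = unit, P = h(c, zero, 7), X = q(q(a, c), zero), Y = q(a, c), A = q(q(a, c), zero) }, so A = q(q(a, c), zero).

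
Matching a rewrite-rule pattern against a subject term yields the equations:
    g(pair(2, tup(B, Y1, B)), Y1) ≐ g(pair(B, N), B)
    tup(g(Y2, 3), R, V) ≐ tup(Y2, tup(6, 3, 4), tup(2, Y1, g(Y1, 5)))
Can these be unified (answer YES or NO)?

Decompose g/2: pair(2, tup(B, Y1, B)) ≐ pair(B, N),  Y1 ≐ B.
Decompose pair/2: 2 ≐ B,  tup(B, Y1, B) ≐ N.
Bind B := 2; substituting into the 2 remaining equations that mention B gives: tup(2, Y1, 2) ≐ N,  Y1 ≐ 2.
Bind N := tup(2, Y1, 2); no other remaining equation mentions N.
Bind Y1 := 2; substituting into the remaining equation gives: tup(g(Y2, 3), R, V) ≐ tup(Y2, tup(6, 3, 4), tup(2, 2, g(2, 5))). Substituting into the earlier binding gives N := tup(2, 2, 2).
Decompose tup/3: g(Y2, 3) ≐ Y2,  R ≐ tup(6, 3, 4),  V ≐ tup(2, 2, g(2, 5)).
Occurs check fails: Y2 occurs in g(Y2, 3); the equation Y2 ≐ g(Y2, 3) has no finite solution.

NO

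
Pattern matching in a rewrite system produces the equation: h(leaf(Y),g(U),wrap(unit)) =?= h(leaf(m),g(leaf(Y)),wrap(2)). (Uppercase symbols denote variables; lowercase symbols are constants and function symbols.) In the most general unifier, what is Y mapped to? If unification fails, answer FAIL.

FAIL

Decompose h/3: leaf(Y) =?= leaf(m),  g(U) =?= g(leaf(Y)),  wrap(unit) =?= wrap(2).
Decompose leaf/1: Y =?= m.
Bind Y := m; substituting into the one remaining equation that mentions Y gives: g(U) =?= g(leaf(m)).
Decompose g/1: U =?= leaf(m).
Bind U := leaf(m); no other remaining equation mentions U.
Decompose wrap/1: unit =?= 2.
Clash: constants unit and 2 differ; no unifier exists.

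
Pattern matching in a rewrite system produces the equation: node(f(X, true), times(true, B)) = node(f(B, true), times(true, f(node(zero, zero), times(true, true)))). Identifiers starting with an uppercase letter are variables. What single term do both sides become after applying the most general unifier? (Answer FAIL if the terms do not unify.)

Decompose node/2: f(X, true) = f(B, true),  times(true, B) = times(true, f(node(zero, zero), times(true, true))).
Decompose f/2: X = B,  true = true.
Bind X := B; no other remaining equation mentions X.
Delete trivial equation true = true.
Decompose times/2: true = true,  B = f(node(zero, zero), times(true, true)).
Delete trivial equation true = true.
Bind B := f(node(zero, zero), times(true, true)). Substituting into the earlier binding gives X := f(node(zero, zero), times(true, true)).
Applying the MGU to either side gives node(f(f(node(zero, zero), times(true, true)), true), times(true, f(node(zero, zero), times(true, true)))).

node(f(f(node(zero, zero), times(true, true)), true), times(true, f(node(zero, zero), times(true, true))))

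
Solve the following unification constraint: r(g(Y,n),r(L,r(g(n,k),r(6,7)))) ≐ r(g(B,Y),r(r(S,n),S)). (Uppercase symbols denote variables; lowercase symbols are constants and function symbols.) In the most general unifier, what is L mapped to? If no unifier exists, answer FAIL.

Decompose r/2: g(Y,n) ≐ g(B,Y),  r(L,r(g(n,k),r(6,7))) ≐ r(r(S,n),S).
Decompose g/2: Y ≐ B,  n ≐ Y.
Bind Y := B; substituting into the one remaining equation that mentions Y gives: n ≐ B.
Bind B := n; no other remaining equation mentions B. Substituting into the earlier binding gives Y := n.
Decompose r/2: L ≐ r(S,n),  r(g(n,k),r(6,7)) ≐ S.
Bind L := r(S,n); no other remaining equation mentions L.
Bind S := r(g(n,k),r(6,7)). Substituting into the earlier binding gives L := r(r(g(n,k),r(6,7)),n).
MGU = { Y -> n, B -> n, L -> r(r(g(n,k),r(6,7)),n), S -> r(g(n,k),r(6,7)) }, so L -> r(r(g(n,k),r(6,7)),n).

r(r(g(n,k),r(6,7)),n)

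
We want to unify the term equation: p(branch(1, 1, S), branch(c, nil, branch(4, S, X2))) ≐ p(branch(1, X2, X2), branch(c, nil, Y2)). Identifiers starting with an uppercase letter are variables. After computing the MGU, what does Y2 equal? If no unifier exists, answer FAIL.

branch(4, 1, 1)

Decompose p/2: branch(1, 1, S) ≐ branch(1, X2, X2),  branch(c, nil, branch(4, S, X2)) ≐ branch(c, nil, Y2).
Decompose branch/3: 1 ≐ 1,  1 ≐ X2,  S ≐ X2.
Delete trivial equation 1 ≐ 1.
Bind X2 := 1; substituting into the remaining equations gives: S ≐ 1,  branch(c, nil, branch(4, S, 1)) ≐ branch(c, nil, Y2).
Bind S := 1; substituting into the remaining equation gives: branch(c, nil, branch(4, 1, 1)) ≐ branch(c, nil, Y2).
Decompose branch/3: c ≐ c,  nil ≐ nil,  branch(4, 1, 1) ≐ Y2.
Delete trivial equation c ≐ c.
Delete trivial equation nil ≐ nil.
Bind Y2 := branch(4, 1, 1).
MGU = { X2 := 1, S := 1, Y2 := branch(4, 1, 1) }, so Y2 := branch(4, 1, 1).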